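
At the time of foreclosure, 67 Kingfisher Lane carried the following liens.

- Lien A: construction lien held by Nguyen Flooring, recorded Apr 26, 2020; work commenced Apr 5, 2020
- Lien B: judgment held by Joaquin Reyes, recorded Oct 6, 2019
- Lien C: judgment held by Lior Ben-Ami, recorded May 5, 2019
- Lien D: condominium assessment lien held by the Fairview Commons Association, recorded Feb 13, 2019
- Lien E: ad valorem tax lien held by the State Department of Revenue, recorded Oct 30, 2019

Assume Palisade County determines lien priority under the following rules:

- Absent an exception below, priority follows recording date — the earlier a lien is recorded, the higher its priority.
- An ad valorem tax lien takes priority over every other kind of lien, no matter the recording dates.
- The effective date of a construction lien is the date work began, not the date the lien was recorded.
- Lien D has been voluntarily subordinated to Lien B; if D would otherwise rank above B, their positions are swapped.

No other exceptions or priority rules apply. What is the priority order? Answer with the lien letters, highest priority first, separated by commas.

E, B, C, D, A

First, effective dates: A's effective date is Apr 5, 2020, when work began.
As an ad valorem tax lien, E is senior to every other lien.
Ordering the rest by effective date: D (Feb 13, 2019), C (May 5, 2019), B (Oct 6, 2019), A (Apr 5, 2020).
The subordination applies — D was senior to B — so D and B swap.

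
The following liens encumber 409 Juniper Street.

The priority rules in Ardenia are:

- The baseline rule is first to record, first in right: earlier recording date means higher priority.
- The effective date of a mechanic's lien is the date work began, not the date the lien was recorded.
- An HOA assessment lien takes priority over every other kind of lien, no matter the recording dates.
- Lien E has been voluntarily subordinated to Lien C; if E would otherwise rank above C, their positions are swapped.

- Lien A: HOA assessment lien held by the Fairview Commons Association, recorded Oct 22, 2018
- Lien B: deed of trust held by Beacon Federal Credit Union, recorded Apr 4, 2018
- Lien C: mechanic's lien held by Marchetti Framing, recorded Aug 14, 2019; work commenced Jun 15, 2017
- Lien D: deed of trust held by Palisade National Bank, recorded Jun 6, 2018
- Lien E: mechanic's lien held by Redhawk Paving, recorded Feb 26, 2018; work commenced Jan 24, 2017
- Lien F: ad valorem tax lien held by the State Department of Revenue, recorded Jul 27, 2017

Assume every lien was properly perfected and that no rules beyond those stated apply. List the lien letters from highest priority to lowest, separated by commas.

First, effective dates: C relates back to Jun 15, 2017 (work commenced); E is treated as recorded Jan 24, 2017, the work-commencement date.
A is an HOA assessment lien and takes priority over every other lien.
Among the remaining liens, by effective date: E (Jan 24, 2017), C (Jun 15, 2017), F (Jul 27, 2017), B (Apr 4, 2018), D (Jun 6, 2018).
E would otherwise be senior to C, so under the subordination agreement E and C exchange positions.

A, C, E, F, B, D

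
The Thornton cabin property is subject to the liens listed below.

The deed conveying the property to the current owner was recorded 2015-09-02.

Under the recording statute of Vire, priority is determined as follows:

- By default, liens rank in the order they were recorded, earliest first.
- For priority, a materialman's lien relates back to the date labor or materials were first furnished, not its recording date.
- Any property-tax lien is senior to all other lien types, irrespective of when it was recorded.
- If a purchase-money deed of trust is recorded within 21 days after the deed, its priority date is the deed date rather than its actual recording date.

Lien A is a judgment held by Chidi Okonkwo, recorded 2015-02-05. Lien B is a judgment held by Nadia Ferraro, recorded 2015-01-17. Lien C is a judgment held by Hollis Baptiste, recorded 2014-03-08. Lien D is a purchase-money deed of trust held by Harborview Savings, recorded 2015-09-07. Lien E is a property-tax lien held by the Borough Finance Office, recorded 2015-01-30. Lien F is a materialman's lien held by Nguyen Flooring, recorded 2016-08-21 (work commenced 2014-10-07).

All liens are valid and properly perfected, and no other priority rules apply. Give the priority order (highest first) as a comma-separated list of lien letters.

Adjusting effective dates: D relates back to the deed date 2015-09-02; F is treated as recorded 2014-10-07, the work-commencement date.
E is a property-tax lien and takes priority over every other lien.
Remaining liens by effective date: C (2014-03-08), F (2014-10-07), B (2015-01-17), A (2015-02-05), D (2015-09-02).

E, C, F, B, A, D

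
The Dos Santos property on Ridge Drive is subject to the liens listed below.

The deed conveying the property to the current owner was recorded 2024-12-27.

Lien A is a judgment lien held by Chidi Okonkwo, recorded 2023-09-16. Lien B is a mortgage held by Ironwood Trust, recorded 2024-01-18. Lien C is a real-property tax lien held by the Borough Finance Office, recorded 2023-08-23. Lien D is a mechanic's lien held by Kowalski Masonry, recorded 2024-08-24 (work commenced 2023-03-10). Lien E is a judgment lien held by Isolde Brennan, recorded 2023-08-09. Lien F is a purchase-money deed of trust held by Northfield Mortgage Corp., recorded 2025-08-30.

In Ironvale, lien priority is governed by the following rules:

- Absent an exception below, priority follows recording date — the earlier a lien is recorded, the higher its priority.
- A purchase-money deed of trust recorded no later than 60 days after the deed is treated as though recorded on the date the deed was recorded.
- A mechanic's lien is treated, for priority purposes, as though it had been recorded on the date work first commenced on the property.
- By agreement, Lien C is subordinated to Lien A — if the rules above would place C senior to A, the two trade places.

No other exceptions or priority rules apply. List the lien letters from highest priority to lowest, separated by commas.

D, E, A, C, B, F

Effective dates after the stated exceptions: D relates back to 2023-03-10 (work commenced); F missed the 60-day window (246 days after the deed), so its recording date stands.
By effective date: D (2023-03-10), E (2023-08-09), C (2023-08-23), A (2023-09-16), B (2024-01-18), F (2025-08-30).
The subordination applies — C was senior to A — so C and A swap.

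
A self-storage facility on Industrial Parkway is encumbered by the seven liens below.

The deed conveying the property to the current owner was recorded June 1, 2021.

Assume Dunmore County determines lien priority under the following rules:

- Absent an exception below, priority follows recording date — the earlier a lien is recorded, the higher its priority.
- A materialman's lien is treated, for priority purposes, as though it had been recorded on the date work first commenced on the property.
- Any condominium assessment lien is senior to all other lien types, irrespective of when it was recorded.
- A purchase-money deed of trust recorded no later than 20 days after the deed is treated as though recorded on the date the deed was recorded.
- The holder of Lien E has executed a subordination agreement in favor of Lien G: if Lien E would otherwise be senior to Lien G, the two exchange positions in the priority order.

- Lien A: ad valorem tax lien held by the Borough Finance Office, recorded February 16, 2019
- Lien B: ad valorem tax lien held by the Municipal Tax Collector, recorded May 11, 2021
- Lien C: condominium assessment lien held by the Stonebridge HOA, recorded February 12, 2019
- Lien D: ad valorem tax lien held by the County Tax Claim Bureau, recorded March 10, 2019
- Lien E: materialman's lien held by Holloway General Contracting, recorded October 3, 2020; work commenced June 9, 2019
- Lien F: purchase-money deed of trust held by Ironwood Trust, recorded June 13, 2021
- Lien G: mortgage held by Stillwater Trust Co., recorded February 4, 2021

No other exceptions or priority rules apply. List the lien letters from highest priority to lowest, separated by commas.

Effective dates: E's effective date is June 9, 2019, when work began; F's effective date is the deed date, June 1, 2021.
C is a condominium assessment lien and takes priority over every other lien.
The other liens, earliest effective date first: A (February 16, 2019), D (March 10, 2019), E (June 9, 2019), G (February 4, 2021), B (May 11, 2021), F (June 1, 2021).
Because E would otherwise rank above G, the subordination swaps them.

C, A, D, G, E, B, F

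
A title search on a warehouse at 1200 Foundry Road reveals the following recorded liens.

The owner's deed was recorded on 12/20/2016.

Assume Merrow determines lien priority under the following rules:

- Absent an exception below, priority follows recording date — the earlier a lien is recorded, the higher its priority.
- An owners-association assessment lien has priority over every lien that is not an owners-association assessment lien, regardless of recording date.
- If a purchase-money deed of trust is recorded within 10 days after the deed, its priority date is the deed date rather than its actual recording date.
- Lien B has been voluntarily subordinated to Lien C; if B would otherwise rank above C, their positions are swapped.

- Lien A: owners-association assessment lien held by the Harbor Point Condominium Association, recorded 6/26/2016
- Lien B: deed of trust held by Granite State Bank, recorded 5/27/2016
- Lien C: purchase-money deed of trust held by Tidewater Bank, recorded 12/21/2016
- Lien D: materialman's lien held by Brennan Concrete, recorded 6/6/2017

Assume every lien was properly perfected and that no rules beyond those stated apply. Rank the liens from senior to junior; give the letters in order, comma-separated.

Effective dates: C's effective date is the deed date, 12/20/2016.
A is an owners-association assessment lien and takes priority over every other lien.
Ordering the rest by effective date: B (5/27/2016), C (12/20/2016), D (6/6/2017).
B would otherwise be senior to C, so under the subordination agreement B and C exchange positions.

A, C, B, D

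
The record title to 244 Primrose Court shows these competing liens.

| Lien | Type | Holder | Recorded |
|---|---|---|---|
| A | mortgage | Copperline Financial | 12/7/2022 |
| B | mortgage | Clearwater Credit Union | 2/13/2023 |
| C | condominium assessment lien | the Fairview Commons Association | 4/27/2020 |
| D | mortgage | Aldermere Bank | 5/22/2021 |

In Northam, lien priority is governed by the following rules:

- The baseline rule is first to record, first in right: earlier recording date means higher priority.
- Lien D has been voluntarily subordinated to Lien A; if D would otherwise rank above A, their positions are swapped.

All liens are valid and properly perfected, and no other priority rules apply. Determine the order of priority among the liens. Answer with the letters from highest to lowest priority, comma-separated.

Sorted by effective date: C (4/27/2020), D (5/22/2021), A (12/7/2022), B (2/13/2023).
D would otherwise be senior to A, so under the subordination agreement D and A exchange positions.

C, A, D, B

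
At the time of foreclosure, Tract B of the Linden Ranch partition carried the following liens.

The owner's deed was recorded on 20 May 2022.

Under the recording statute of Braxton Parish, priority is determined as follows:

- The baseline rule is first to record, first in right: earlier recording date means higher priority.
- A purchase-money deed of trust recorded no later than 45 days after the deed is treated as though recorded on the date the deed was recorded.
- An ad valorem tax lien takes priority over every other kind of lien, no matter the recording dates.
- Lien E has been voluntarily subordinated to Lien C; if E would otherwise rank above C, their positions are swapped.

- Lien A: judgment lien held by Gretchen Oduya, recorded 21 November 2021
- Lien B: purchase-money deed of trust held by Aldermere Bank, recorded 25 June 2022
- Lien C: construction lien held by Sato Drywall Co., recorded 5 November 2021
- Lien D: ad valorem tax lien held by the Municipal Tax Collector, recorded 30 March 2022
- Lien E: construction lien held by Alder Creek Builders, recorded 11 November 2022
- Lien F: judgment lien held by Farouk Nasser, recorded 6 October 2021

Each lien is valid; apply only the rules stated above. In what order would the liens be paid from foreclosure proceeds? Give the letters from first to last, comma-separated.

D, F, C, A, B, E

Adjusting effective dates: B relates back to the deed date 20 May 2022.
D is an ad valorem tax lien and takes priority over every other lien.
Remaining liens by effective date: F (6 October 2021), C (5 November 2021), A (21 November 2021), B (20 May 2022), E (11 November 2022).
E already ranks below C; the subordination has no effect.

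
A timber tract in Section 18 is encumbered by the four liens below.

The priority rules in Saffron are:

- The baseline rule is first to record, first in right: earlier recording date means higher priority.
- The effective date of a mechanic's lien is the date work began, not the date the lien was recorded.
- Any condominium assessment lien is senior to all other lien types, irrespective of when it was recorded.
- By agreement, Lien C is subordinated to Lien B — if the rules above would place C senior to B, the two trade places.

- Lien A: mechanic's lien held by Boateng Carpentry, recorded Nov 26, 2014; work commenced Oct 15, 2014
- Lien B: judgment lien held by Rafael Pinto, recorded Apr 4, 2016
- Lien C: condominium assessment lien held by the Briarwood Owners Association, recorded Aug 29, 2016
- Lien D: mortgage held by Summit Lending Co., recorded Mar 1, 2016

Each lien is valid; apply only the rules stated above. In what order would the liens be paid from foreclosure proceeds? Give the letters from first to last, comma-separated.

First, effective dates: A relates back to Oct 15, 2014 (work commenced).
As a condominium assessment lien, C is senior to every other lien.
Among the remaining liens, by effective date: A (Oct 15, 2014), D (Mar 1, 2016), B (Apr 4, 2016).
The subordination applies — C was senior to B — so C and B swap.

B, A, D, C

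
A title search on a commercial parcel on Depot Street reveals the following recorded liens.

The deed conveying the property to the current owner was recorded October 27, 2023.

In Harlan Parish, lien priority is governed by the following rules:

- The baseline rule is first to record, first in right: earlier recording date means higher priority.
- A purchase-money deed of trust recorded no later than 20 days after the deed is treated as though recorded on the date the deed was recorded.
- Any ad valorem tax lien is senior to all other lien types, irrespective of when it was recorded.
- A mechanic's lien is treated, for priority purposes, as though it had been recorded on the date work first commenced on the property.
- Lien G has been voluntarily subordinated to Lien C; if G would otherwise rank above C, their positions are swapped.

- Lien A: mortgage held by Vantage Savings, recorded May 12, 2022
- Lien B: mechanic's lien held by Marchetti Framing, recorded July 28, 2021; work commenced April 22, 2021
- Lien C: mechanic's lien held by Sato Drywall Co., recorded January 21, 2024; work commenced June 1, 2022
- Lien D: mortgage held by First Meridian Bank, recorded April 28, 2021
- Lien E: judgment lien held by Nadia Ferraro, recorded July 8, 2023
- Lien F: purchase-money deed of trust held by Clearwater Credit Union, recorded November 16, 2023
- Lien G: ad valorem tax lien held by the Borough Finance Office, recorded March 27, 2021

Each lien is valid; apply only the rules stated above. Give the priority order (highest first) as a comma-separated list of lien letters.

C, B, D, A, G, E, F

Effective dates: B relates back to April 22, 2021 (work commenced); C's effective date is June 1, 2022, when work began; F's effective date is the deed date, October 27, 2023.
G is an ad valorem tax lien, so it outranks all other liens regardless of date.
Ordering the rest by effective date: B (April 22, 2021), D (April 28, 2021), A (May 12, 2022), C (June 1, 2022), E (July 8, 2023), F (October 27, 2023).
G would otherwise be senior to C, so under the subordination agreement G and C exchange positions.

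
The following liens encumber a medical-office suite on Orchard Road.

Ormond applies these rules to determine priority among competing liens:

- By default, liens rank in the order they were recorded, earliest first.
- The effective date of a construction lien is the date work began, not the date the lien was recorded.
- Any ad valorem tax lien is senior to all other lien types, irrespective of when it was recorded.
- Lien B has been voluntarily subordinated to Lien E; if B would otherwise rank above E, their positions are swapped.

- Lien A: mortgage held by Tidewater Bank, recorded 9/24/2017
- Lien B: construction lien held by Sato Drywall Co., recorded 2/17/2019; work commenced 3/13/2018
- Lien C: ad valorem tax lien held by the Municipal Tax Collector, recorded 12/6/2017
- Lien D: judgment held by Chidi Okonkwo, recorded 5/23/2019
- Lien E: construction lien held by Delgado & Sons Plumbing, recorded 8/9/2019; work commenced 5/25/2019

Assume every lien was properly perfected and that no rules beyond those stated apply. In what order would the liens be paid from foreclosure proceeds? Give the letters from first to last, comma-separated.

Effective dates: B relates back to 3/13/2018 (work commenced); E's effective date is 5/25/2019, when work began.
C, as an ad valorem tax lien, has superpriority and ranks first.
Among the remaining liens, by effective date: A (9/24/2017), B (3/13/2018), D (5/23/2019), E (5/25/2019).
B would otherwise be senior to E, so under the subordination agreement B and E exchange positions.

C, A, E, D, B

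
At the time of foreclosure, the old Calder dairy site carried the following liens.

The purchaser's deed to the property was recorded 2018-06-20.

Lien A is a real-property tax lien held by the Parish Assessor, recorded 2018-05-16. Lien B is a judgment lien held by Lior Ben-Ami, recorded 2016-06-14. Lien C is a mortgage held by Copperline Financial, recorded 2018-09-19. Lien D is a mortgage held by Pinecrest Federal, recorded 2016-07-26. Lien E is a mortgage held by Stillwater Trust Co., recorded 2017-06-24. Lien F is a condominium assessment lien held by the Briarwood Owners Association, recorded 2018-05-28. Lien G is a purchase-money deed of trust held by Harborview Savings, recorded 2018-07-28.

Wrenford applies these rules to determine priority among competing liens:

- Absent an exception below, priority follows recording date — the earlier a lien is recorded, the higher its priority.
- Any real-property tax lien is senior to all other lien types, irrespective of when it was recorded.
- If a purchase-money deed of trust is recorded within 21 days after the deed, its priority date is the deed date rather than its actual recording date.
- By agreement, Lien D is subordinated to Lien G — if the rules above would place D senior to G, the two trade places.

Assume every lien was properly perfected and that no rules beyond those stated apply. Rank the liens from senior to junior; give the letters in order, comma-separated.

A, B, G, E, F, D, C

Effective dates after the stated exceptions: G was recorded 38 days after the deed — beyond 21 days — so no relation-back applies.
A is a real-property tax lien and takes priority over every other lien.
Remaining liens by effective date: B (2016-06-14), D (2016-07-26), E (2017-06-24), F (2018-05-28), G (2018-07-28), C (2018-09-19).
D would otherwise be senior to G, so under the subordination agreement D and G exchange positions.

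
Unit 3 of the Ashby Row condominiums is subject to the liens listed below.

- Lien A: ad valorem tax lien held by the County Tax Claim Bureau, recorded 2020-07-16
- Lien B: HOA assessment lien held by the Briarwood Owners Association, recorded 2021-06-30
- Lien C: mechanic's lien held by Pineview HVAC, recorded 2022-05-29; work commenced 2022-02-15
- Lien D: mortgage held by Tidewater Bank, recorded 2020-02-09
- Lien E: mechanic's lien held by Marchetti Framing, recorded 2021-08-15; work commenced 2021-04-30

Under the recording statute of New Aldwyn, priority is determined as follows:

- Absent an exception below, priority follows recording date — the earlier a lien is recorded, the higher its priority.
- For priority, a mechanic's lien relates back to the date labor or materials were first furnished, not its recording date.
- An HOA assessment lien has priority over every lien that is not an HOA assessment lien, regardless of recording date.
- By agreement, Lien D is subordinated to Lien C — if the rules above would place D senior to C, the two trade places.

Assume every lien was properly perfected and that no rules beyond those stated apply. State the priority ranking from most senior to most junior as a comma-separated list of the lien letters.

B, C, A, E, D

First, effective dates: C is treated as recorded 2022-02-15, the work-commencement date; E's effective date is 2021-04-30, when work began.
B is an HOA assessment lien, so it outranks all other liens regardless of date.
The other liens, earliest effective date first: D (2020-02-09), A (2020-07-16), E (2021-04-30), C (2022-02-15).
The subordination applies — D was senior to C — so D and C swap.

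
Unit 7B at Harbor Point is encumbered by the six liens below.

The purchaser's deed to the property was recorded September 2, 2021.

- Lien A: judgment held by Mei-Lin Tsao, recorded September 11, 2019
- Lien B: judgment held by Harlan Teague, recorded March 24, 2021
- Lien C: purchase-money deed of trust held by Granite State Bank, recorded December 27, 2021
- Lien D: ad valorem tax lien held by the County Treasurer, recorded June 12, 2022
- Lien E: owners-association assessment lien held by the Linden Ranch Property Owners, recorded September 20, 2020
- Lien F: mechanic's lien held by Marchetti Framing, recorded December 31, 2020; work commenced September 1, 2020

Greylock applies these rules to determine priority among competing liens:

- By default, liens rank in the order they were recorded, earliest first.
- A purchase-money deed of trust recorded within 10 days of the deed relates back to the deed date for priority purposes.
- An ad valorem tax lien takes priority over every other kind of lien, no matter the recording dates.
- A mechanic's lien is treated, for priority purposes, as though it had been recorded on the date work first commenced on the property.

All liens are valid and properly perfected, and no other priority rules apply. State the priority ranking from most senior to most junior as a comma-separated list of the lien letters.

Effective dates after the stated exceptions: C was recorded 116 days after the deed, outside the 10-day window, so it keeps its recording date; F's effective date is September 1, 2020, when work began.
D, as an ad valorem tax lien, has superpriority and ranks first.
Ordering the rest by effective date: A (September 11, 2019), F (September 1, 2020), E (September 20, 2020), B (March 24, 2021), C (December 27, 2021).

D, A, F, E, B, C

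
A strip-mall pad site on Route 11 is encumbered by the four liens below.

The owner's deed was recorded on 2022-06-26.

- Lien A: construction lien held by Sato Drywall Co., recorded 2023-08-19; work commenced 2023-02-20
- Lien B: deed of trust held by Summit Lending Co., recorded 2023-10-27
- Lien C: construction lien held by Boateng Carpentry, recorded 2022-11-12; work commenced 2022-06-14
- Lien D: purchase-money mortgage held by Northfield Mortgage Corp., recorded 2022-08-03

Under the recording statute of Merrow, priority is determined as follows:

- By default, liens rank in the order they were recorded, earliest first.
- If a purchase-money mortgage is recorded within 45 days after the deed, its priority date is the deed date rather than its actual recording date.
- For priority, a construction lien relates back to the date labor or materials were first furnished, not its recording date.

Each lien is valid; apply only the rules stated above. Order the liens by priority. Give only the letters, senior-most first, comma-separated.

C, D, A, B

First, effective dates: A's effective date is 2023-02-20, when work began; C is treated as recorded 2022-06-14, the work-commencement date; D's effective date is the deed date, 2022-06-26.
Ordering by effective date: C (2022-06-14), D (2022-06-26), A (2023-02-20), B (2023-10-27).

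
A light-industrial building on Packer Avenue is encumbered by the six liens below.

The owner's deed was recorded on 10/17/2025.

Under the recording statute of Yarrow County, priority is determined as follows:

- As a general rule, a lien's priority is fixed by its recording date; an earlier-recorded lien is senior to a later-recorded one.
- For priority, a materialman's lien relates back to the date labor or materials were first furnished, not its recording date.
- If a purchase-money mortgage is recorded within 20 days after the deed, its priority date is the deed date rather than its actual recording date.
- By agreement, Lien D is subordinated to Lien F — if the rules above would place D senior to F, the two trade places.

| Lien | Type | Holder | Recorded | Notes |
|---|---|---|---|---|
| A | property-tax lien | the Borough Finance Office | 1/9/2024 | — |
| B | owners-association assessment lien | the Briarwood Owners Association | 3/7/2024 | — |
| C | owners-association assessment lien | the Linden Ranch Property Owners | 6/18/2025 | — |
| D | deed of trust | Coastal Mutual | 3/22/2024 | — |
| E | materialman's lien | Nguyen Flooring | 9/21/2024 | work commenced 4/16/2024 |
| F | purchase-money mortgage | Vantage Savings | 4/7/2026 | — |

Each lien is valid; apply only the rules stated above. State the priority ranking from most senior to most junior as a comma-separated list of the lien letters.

First, effective dates: E's effective date is 4/16/2024, when work began; F was recorded 172 days after the deed — beyond 20 days — so no relation-back applies.
Sorted by effective date: A (1/9/2024), B (3/7/2024), D (3/22/2024), E (4/16/2024), C (6/18/2025), F (4/7/2026).
The subordination applies — D was senior to F — so D and F swap.

A, B, F, E, C, D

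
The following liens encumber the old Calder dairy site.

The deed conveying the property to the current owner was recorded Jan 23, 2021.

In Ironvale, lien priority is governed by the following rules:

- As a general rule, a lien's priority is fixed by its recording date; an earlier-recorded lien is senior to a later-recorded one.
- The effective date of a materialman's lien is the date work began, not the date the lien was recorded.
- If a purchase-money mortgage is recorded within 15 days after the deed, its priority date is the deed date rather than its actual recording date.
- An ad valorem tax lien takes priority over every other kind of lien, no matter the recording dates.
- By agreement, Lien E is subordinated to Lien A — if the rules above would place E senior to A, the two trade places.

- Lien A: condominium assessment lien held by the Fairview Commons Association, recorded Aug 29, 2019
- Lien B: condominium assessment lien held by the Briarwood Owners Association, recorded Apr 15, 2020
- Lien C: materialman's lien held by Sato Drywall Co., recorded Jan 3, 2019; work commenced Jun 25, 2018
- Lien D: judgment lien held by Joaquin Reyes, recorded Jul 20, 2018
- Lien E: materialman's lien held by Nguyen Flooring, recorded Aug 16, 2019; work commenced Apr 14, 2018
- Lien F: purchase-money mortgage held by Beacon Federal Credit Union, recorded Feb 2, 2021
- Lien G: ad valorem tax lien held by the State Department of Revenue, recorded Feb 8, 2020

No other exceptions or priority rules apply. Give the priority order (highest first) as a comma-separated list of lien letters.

Effective dates after the stated exceptions: C is treated as recorded Jun 25, 2018, the work-commencement date; E relates back to Apr 14, 2018 (work commenced); F relates back to the deed date Jan 23, 2021.
G, as an ad valorem tax lien, has superpriority and ranks first.
The other liens, earliest effective date first: E (Apr 14, 2018), C (Jun 25, 2018), D (Jul 20, 2018), A (Aug 29, 2019), B (Apr 15, 2020), F (Jan 23, 2021).
E is senior to A before the subordination, so the two trade places.

G, A, C, D, E, B, F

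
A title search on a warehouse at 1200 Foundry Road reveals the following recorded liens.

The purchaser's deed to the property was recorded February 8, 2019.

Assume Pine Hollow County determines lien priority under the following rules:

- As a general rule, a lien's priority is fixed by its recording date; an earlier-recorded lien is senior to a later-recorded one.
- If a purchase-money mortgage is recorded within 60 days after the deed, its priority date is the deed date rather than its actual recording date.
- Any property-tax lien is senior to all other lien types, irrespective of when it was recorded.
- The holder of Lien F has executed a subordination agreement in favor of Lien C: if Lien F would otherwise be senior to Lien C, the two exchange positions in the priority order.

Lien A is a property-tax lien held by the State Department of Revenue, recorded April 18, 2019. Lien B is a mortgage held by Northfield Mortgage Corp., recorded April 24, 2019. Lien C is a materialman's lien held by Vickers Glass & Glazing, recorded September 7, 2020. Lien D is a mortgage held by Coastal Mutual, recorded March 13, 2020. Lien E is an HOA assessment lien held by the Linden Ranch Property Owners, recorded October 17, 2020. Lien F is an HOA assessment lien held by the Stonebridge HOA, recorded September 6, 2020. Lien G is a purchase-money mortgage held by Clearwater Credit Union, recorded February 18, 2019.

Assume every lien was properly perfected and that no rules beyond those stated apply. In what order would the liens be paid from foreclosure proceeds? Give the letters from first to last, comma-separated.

A, G, B, D, C, F, E

Effective dates after the stated exceptions: G's effective date is the deed date, February 8, 2019.
A is a property-tax lien and takes priority over every other lien.
Remaining liens by effective date: G (February 8, 2019), B (April 24, 2019), D (March 13, 2020), F (September 6, 2020), C (September 7, 2020), E (October 17, 2020).
The subordination applies — F was senior to C — so F and C swap.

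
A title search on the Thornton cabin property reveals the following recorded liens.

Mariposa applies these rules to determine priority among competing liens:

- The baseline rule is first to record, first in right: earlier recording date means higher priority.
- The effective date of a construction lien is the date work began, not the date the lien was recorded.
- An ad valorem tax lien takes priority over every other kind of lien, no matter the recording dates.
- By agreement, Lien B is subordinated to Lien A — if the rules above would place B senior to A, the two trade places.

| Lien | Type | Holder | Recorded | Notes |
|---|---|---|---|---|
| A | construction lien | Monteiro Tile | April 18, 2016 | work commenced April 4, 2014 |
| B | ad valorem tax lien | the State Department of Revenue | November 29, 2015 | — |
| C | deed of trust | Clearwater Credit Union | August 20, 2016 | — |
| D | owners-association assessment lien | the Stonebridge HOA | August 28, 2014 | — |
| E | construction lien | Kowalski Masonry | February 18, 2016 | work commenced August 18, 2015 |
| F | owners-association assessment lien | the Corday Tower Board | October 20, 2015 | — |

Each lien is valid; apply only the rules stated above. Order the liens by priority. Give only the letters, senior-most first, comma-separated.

Effective dates: A's effective date is April 4, 2014, when work began; E's effective date is August 18, 2015, when work began.
B is an ad valorem tax lien, so it outranks all other liens regardless of date.
Among the remaining liens, by effective date: A (April 4, 2014), D (August 28, 2014), E (August 18, 2015), F (October 20, 2015), C (August 20, 2016).
B would otherwise be senior to A, so under the subordination agreement B and A exchange positions.

A, B, D, E, F, C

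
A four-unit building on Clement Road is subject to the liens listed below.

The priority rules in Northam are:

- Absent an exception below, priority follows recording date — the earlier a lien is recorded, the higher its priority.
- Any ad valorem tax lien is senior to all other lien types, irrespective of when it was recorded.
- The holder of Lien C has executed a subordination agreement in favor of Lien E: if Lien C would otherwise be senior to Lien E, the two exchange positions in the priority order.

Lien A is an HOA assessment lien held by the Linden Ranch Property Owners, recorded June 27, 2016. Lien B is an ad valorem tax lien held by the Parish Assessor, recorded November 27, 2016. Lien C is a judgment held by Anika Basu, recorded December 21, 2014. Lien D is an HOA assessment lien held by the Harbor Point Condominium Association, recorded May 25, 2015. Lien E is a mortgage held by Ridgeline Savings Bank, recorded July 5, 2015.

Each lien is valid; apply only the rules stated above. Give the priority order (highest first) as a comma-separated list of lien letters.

B is an ad valorem tax lien and takes priority over every other lien.
Among the remaining liens, by effective date: C (December 21, 2014), D (May 25, 2015), E (July 5, 2015), A (June 27, 2016).
C is senior to E before the subordination, so the two trade places.

B, E, D, C, A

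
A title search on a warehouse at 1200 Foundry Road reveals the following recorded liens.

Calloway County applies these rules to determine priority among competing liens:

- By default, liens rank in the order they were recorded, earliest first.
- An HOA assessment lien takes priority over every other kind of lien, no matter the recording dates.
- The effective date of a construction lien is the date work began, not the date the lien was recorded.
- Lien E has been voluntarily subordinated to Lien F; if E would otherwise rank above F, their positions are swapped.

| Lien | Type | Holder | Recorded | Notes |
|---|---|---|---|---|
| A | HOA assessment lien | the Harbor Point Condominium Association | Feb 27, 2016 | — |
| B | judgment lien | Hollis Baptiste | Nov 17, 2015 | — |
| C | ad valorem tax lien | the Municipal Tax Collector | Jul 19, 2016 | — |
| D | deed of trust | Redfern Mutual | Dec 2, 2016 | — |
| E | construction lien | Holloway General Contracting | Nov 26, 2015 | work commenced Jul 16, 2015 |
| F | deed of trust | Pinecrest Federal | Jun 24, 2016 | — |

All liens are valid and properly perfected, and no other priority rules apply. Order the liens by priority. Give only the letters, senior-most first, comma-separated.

A, F, B, E, C, D

First, effective dates: E's effective date is Jul 16, 2015, when work began.
A, as an HOA assessment lien, has superpriority and ranks first.
Among the remaining liens, by effective date: E (Jul 16, 2015), B (Nov 17, 2015), F (Jun 24, 2016), C (Jul 19, 2016), D (Dec 2, 2016).
E would otherwise be senior to F, so under the subordination agreement E and F exchange positions.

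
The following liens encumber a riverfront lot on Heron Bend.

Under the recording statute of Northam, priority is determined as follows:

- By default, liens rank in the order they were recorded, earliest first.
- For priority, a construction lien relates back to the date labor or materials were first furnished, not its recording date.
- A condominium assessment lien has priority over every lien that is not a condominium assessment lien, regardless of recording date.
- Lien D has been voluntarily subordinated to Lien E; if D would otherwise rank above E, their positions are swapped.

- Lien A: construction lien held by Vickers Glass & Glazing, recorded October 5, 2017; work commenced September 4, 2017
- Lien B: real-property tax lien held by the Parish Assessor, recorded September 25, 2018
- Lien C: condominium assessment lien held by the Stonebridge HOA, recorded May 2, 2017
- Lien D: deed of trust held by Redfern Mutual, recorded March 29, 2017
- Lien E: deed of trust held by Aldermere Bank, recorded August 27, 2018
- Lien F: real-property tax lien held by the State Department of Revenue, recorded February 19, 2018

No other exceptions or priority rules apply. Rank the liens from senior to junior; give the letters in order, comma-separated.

C, E, A, F, D, B

First, effective dates: A relates back to September 4, 2017 (work commenced).
C is a condominium assessment lien, so it outranks all other liens regardless of date.
Remaining liens by effective date: D (March 29, 2017), A (September 4, 2017), F (February 19, 2018), E (August 27, 2018), B (September 25, 2018).
Because D would otherwise rank above E, the subordination swaps them.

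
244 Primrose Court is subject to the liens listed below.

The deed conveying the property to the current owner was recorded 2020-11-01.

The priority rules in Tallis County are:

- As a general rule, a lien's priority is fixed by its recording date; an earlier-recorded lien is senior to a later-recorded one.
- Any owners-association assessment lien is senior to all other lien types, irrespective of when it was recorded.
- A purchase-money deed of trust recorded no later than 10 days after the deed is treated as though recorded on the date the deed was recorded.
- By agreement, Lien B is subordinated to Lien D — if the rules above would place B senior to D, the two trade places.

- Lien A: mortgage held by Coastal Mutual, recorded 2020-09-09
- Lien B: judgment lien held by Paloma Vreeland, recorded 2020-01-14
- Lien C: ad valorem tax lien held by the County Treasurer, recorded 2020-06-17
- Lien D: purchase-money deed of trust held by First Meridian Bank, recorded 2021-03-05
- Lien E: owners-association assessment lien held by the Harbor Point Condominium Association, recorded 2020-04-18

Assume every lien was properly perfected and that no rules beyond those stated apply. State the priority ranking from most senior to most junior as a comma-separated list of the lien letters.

Effective dates after the stated exceptions: D was recorded 124 days after the deed — beyond 10 days — so no relation-back applies.
E, as an owners-association assessment lien, has superpriority and ranks first.
Among the remaining liens, by effective date: B (2020-01-14), C (2020-06-17), A (2020-09-09), D (2021-03-05).
The subordination applies — B was senior to D — so B and D swap.

E, D, C, A, B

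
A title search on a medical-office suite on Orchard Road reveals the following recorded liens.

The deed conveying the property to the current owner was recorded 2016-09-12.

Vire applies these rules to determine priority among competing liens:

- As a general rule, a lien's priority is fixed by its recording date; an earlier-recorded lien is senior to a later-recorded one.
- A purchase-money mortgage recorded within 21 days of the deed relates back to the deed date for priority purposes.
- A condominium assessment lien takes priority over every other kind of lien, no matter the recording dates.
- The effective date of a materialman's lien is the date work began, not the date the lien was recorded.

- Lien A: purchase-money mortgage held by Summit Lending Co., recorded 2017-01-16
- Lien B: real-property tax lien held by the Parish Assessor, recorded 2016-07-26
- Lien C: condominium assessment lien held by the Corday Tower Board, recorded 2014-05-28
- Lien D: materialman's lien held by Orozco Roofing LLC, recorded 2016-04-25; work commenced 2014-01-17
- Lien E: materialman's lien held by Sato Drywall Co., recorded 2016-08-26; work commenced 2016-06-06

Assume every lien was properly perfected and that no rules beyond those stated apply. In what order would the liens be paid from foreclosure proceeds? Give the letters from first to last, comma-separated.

Effective dates: A was recorded 126 days after the deed, outside the 21-day window, so it keeps its recording date; D is treated as recorded 2014-01-17, the work-commencement date; E's effective date is 2016-06-06, when work began.
As a condominium assessment lien, C is senior to every other lien.
Ordering the rest by effective date: D (2014-01-17), E (2016-06-06), B (2016-07-26), A (2017-01-16).

C, D, E, B, A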